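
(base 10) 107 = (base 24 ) 4B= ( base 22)4j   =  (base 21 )52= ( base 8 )153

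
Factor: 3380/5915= 2^2*7^ ( - 1 ) = 4/7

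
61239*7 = 428673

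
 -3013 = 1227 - 4240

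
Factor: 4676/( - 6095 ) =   -  2^2*5^(  -  1)*7^1*23^(  -  1 )*53^( - 1 )*167^1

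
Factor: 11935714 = 2^1*7^3*127^1 * 137^1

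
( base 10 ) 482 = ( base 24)K2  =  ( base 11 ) 3a9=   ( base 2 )111100010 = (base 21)11K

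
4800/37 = 4800/37 = 129.73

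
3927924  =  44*89271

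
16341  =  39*419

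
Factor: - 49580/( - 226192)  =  185/844=2^( - 2 )  *  5^1*37^1*211^( - 1 ) 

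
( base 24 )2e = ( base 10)62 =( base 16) 3e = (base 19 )35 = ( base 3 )2022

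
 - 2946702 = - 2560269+-386433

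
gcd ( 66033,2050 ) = 1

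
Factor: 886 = 2^1*443^1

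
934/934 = 1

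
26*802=20852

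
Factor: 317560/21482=2^2* 5^1*17^1*23^(-1) = 340/23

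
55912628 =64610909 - 8698281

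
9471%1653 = 1206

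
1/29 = 1/29  =  0.03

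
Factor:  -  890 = -2^1 * 5^1* 89^1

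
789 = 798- 9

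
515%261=254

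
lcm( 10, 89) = 890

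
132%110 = 22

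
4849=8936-4087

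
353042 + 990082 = 1343124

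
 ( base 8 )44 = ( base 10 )36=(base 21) 1F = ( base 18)20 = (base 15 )26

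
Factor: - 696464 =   -  2^4*19^1*29^1*79^1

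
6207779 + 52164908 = 58372687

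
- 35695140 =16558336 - 52253476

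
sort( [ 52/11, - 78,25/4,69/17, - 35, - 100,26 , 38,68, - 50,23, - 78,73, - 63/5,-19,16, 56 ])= [ - 100, - 78, - 78,-50, - 35,- 19, - 63/5, 69/17,52/11,25/4,16,23,26,38,56, 68,73 ] 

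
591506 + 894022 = 1485528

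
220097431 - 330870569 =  - 110773138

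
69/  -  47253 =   -  23/15751 = - 0.00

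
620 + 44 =664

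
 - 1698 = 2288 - 3986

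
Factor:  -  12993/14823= - 71/81  =  - 3^( - 4 )*71^1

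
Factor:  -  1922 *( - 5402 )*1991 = 20671844204 = 2^2 * 11^1*31^2*37^1 * 73^1*181^1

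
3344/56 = 418/7  =  59.71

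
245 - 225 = 20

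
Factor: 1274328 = 2^3*3^2 * 11^1*1609^1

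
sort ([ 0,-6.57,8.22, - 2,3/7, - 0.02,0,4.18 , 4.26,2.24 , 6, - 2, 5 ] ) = [ - 6.57, - 2, - 2, - 0.02, 0,0,3/7, 2.24,4.18,4.26,5 , 6,8.22 ]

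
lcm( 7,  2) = 14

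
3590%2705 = 885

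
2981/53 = 56  +  13/53 = 56.25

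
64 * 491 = 31424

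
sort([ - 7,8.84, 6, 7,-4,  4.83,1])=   [ - 7,- 4,1, 4.83,6, 7, 8.84]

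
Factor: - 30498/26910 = - 17/15 = - 3^ (-1)*5^( - 1 )*17^1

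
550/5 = 110= 110.00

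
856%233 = 157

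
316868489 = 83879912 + 232988577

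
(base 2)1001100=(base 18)44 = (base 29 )2I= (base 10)76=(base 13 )5b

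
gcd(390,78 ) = 78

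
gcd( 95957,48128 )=1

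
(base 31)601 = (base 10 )5767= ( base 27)7OG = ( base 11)4373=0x1687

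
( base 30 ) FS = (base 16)1DE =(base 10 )478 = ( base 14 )262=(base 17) 1b2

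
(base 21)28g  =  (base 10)1066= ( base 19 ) 2I2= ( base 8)2052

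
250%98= 54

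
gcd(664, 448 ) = 8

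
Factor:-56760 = -2^3*3^1*5^1 * 11^1*43^1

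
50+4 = 54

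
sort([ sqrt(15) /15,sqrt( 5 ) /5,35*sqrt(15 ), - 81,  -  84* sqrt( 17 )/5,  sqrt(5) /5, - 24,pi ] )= [ - 81, - 84*sqrt( 17)/5, - 24,sqrt( 15)/15, sqrt(5)/5, sqrt( 5)/5,  pi,35*sqrt(15 )]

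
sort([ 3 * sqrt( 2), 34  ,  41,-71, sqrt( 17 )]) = [-71, sqrt( 17 ),3* sqrt( 2),34,41]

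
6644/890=3322/445 = 7.47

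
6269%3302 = 2967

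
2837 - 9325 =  - 6488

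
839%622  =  217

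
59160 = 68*870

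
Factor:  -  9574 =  - 2^1*4787^1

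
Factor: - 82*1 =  - 2^1 * 41^1 = -82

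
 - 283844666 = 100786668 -384631334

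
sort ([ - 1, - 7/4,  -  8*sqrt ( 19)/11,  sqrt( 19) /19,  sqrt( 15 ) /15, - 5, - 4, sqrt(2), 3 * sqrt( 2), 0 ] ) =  [ - 5, - 4,-8*sqrt(19)/11, - 7/4, - 1 , 0,sqrt(19 ) /19, sqrt (15 )/15,sqrt( 2 ),  3*sqrt( 2)]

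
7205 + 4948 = 12153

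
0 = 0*61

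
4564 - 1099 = 3465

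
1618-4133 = -2515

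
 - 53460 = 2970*( -18 )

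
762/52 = 14 + 17/26 = 14.65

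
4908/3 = 1636 = 1636.00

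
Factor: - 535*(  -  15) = 8025=3^1*5^2*107^1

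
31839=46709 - 14870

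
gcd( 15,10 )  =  5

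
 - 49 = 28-77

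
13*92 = 1196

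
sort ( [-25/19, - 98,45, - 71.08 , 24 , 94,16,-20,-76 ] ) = [ -98, - 76, - 71.08, -20, - 25/19,16, 24, 45 , 94]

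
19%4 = 3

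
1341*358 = 480078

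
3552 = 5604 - 2052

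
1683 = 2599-916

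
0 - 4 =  - 4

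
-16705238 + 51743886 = 35038648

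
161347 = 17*9491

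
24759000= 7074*3500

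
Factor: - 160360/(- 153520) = 2^( - 1)*101^( - 1)*211^1=211/202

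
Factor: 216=2^3*3^3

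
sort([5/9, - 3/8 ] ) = [ - 3/8,  5/9]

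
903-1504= - 601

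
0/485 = 0 = 0.00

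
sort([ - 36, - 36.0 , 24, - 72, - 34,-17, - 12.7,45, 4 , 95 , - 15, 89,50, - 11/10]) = [ - 72, - 36, - 36.0, - 34,  -  17, -15, - 12.7,-11/10,4 , 24, 45, 50,  89,95]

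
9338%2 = 0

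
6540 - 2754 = 3786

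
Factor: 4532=2^2*11^1*103^1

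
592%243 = 106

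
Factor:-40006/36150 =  - 3^( -1 ) * 5^( - 2)*83^1  =  -83/75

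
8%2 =0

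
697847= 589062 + 108785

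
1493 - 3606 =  - 2113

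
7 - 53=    - 46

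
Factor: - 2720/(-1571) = 2^5*5^1*17^1*1571^( - 1)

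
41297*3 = 123891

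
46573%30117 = 16456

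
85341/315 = 28447/105 = 270.92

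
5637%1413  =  1398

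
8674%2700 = 574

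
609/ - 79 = - 8 + 23/79 = - 7.71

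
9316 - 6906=2410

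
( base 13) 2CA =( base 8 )770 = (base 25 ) k4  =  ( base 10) 504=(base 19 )17A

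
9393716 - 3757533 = 5636183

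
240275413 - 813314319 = - 573038906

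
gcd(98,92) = 2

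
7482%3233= 1016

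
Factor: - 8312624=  - 2^4 * 519539^1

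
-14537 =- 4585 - 9952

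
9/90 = 1/10 = 0.10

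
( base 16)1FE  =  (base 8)776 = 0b111111110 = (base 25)ka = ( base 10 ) 510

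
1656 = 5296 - 3640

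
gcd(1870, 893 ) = 1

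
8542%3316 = 1910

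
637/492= 637/492 = 1.29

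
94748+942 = 95690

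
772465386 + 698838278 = 1471303664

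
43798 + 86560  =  130358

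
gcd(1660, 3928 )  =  4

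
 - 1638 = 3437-5075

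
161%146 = 15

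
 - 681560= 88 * (-7745)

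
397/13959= 397/13959 = 0.03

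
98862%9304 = 5822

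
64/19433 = 64/19433  =  0.00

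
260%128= 4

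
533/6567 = 533/6567 = 0.08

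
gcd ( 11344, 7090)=1418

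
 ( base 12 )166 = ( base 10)222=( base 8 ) 336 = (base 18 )C6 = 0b11011110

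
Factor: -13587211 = -11^2*112291^1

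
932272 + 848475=1780747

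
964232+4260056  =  5224288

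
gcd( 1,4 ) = 1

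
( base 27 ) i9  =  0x1ef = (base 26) J1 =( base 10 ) 495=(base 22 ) 10B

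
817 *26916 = 21990372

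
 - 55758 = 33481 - 89239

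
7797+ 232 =8029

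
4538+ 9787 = 14325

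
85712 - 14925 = 70787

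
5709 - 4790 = 919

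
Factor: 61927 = 61927^1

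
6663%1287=228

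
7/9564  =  7/9564= 0.00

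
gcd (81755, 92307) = 1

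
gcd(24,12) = 12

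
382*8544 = 3263808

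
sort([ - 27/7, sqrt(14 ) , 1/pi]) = [ - 27/7,1/pi, sqrt( 14) ] 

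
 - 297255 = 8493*( - 35 ) 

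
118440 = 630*188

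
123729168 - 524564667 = -400835499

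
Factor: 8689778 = 2^1 *4344889^1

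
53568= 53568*1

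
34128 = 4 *8532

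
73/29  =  73/29 = 2.52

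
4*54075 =216300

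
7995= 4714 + 3281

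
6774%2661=1452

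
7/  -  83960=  - 7/83960 = - 0.00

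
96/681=32/227 = 0.14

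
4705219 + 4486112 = 9191331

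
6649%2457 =1735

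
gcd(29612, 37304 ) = 4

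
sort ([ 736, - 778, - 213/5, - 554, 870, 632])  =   [  -  778, - 554,-213/5, 632,736, 870 ]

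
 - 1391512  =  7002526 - 8394038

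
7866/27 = 291 + 1/3 = 291.33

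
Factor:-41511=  - 3^1 * 101^1*137^1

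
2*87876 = 175752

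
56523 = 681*83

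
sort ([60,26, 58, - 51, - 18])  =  [ - 51, - 18, 26, 58  ,  60] 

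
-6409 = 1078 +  - 7487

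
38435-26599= 11836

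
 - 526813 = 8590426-9117239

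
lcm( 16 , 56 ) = 112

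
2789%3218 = 2789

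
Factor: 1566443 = 659^1*2377^1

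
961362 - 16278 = 945084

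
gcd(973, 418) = 1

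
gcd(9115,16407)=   1823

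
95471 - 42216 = 53255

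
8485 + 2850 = 11335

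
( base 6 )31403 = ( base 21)9d9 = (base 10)4251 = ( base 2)1000010011011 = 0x109b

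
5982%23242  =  5982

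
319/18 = 319/18 = 17.72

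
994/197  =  994/197 = 5.05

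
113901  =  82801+31100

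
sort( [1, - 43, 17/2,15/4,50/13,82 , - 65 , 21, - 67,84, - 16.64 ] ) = [ - 67, - 65, - 43,  -  16.64,1, 15/4,50/13, 17/2,21,82,84 ] 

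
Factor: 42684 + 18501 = 3^1*5^1*4079^1=61185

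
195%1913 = 195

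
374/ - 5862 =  - 187/2931 = - 0.06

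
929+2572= 3501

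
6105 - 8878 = - 2773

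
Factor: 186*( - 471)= -2^1*3^2 * 31^1 * 157^1 = -87606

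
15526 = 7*2218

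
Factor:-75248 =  - 2^4*4703^1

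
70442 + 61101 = 131543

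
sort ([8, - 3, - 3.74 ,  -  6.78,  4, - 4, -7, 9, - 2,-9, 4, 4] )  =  [ - 9,  -  7, - 6.78, - 4, -3.74, - 3, - 2,4, 4, 4, 8 , 9]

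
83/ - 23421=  - 1+23338/23421 = - 0.00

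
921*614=565494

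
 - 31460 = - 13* 2420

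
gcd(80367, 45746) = 89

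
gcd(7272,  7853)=1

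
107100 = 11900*9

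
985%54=13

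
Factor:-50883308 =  - 2^2*7^1  *1817261^1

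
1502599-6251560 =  - 4748961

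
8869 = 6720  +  2149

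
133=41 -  - 92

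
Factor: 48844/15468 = 12211/3867 = 3^( - 1)*1289^( - 1)*12211^1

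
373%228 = 145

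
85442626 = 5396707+80045919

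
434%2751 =434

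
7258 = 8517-1259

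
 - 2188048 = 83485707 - 85673755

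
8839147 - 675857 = 8163290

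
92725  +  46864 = 139589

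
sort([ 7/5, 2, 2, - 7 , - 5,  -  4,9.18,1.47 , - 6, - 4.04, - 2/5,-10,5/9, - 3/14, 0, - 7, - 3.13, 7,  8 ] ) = [ - 10, - 7,- 7, - 6,-5, - 4.04, - 4,  -  3.13, - 2/5, - 3/14,0,5/9,7/5, 1.47, 2,  2,7,8, 9.18 ]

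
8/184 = 1/23 = 0.04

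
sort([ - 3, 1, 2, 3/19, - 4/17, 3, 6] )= [ - 3, - 4/17, 3/19, 1,  2, 3, 6] 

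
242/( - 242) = -1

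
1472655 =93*15835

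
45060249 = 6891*6539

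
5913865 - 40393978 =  - 34480113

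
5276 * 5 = 26380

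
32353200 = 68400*473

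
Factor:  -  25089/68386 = -2^( - 1)*3^1*31^( - 1 )*1103^(  -  1)*8363^1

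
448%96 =64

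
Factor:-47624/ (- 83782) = 2^2 *163^(-1)*257^ (- 1)*5953^1 = 23812/41891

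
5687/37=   153 + 26/37 = 153.70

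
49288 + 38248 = 87536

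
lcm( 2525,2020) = 10100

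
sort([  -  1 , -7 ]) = [ - 7, - 1 ]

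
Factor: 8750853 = 3^2 * 653^1*1489^1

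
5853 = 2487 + 3366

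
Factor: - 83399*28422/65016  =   - 2^( - 2)*3^( - 1 )*7^( -1)*43^( - 1)*1579^1*83399^1 = - 131687021/3612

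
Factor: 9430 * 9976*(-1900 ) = -178739992000 =- 2^6*5^3 *19^1 *23^1*29^1*41^1*43^1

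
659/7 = 659/7 = 94.14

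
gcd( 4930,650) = 10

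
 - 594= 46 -640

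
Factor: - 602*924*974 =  - 2^4*3^1*7^2*11^1 *43^1* 487^1 = - 541785552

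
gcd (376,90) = 2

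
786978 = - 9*(-87442 ) 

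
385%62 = 13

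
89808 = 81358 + 8450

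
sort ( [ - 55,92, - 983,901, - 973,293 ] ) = [- 983 , -973, - 55,92, 293,901] 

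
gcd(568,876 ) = 4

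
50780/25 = 10156/5 = 2031.20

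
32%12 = 8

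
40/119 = 40/119 = 0.34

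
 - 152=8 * ( - 19)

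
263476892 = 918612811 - 655135919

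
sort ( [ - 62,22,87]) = [ - 62, 22, 87]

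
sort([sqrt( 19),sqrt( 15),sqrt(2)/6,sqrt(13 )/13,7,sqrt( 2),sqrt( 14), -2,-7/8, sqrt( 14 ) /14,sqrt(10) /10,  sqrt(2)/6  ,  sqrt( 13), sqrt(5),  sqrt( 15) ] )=[  -  2, - 7/8, sqrt(2 ) /6,sqrt (2)/6,sqrt( 14 ) /14,sqrt(13 ) /13, sqrt(10) /10,sqrt ( 2 ),  sqrt( 5), sqrt( 13 ),sqrt ( 14),sqrt( 15),sqrt(15 ) , sqrt(19),7] 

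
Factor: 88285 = 5^1*17657^1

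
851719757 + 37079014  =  888798771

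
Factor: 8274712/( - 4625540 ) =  - 2068678/1156385  =  - 2^1*5^( - 1)*231277^( -1)*  1034339^1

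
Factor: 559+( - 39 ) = 2^3*5^1 *13^1= 520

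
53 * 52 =2756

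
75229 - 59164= 16065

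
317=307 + 10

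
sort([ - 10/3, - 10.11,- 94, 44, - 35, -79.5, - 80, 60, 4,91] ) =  [ - 94,-80, - 79.5, - 35,  -  10.11, - 10/3, 4,44  ,  60, 91]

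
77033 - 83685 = -6652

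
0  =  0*16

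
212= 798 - 586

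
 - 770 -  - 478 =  - 292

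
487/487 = 1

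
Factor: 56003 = 56003^1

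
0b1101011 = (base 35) 32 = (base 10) 107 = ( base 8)153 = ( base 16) 6B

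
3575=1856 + 1719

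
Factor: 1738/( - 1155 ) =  - 2^1*3^(-1)*5^( - 1)*7^(-1)*79^1  =  -  158/105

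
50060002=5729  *8738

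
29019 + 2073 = 31092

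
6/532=3/266=0.01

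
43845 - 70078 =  - 26233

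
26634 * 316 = 8416344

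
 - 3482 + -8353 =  - 11835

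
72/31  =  72/31 = 2.32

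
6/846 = 1/141  =  0.01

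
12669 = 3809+8860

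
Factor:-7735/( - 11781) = 3^(  -  2) * 5^1*11^( - 1)*13^1= 65/99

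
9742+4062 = 13804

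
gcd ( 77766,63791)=13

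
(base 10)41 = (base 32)19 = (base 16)29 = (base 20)21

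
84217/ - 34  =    -  2477 + 1/34= - 2476.97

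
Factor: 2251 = 2251^1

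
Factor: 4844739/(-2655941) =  - 3^1*1614913^1 * 2655941^( - 1 )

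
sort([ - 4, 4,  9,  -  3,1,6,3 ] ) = [ - 4,-3,  1 , 3, 4, 6,9 ]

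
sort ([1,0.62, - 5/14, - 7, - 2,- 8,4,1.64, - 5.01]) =[ - 8, - 7,  -  5.01, - 2, - 5/14,0.62,1, 1.64, 4]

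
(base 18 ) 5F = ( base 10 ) 105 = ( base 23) 4D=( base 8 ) 151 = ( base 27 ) 3o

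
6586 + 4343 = 10929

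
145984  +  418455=564439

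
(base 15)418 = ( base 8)1633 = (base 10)923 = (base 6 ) 4135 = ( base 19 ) 2ab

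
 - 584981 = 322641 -907622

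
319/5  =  319/5  =  63.80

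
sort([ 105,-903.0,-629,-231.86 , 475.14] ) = [ - 903.0, - 629, - 231.86, 105, 475.14 ]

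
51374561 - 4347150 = 47027411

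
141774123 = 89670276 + 52103847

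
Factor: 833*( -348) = -289884 =- 2^2*3^1*7^2*17^1*29^1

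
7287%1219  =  1192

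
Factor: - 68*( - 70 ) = 4760 = 2^3*5^1*7^1*17^1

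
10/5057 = 10/5057 = 0.00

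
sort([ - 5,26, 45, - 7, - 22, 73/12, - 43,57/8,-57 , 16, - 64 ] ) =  [ - 64, - 57, - 43, - 22 ,- 7 , - 5, 73/12, 57/8, 16,26,45 ]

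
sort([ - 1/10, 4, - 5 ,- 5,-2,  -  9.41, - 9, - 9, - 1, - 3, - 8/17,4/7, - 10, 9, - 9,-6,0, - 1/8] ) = [ - 10, - 9.41 , - 9, - 9,-9,-6, - 5, - 5, - 3,-2, -1, - 8/17 ,-1/8, - 1/10, 0,4/7 , 4, 9 ]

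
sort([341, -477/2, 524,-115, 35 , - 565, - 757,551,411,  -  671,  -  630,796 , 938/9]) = [-757, - 671, - 630,- 565,  -  477/2,-115,35,938/9,341,411,524,551, 796] 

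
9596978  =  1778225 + 7818753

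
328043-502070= - 174027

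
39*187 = 7293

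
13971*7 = 97797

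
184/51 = 3 + 31/51= 3.61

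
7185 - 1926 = 5259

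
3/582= 1/194  =  0.01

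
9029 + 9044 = 18073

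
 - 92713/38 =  - 2440  +  7/38 = - 2439.82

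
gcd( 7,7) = 7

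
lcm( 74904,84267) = 674136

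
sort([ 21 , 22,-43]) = [-43, 21, 22 ]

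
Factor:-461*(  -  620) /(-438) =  - 142910/219 = -2^1*3^ (  -  1)*5^1 * 31^1*73^( - 1)*461^1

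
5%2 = 1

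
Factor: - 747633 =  - 3^1* 249211^1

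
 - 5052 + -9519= - 14571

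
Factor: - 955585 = -5^1 * 383^1*499^1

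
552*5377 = 2968104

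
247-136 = 111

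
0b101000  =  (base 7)55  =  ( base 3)1111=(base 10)40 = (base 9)44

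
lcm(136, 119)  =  952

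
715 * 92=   65780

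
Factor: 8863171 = 17^1*521363^1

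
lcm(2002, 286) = 2002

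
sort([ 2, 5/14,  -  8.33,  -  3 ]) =[ -8.33 , - 3, 5/14, 2 ]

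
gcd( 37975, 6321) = 49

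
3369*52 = 175188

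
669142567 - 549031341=120111226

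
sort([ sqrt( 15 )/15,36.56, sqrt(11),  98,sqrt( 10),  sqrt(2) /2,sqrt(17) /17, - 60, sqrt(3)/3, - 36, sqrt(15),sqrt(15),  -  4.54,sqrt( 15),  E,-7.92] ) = [ - 60, - 36,-7.92,  -  4.54, sqrt(17)/17,sqrt(15 )/15,sqrt(3) /3, sqrt( 2)/2,E,sqrt(10), sqrt(11), sqrt( 15 ),sqrt( 15 ), sqrt(15 ),36.56, 98] 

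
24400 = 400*61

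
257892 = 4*64473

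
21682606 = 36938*587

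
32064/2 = 16032 = 16032.00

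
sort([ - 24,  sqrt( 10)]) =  [ - 24,sqrt(10) ]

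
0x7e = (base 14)90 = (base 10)126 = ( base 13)99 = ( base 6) 330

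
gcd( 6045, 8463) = 1209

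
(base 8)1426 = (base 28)106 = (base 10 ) 790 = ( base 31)PF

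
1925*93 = 179025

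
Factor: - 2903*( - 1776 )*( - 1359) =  - 2^4*3^3*37^1*151^1*2903^1 = - 7006634352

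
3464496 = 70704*49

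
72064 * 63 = 4540032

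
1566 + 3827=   5393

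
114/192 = 19/32 = 0.59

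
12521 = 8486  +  4035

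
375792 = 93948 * 4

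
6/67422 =1/11237= 0.00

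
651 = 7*93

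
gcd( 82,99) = 1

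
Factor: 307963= 223^1*1381^1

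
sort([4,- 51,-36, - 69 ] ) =[ - 69, - 51, - 36,  4]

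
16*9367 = 149872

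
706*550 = 388300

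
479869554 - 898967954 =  - 419098400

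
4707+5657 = 10364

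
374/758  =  187/379 = 0.49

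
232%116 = 0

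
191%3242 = 191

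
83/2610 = 83/2610 = 0.03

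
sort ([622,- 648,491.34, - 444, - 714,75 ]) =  [- 714, - 648, - 444,75,491.34,622 ]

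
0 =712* 0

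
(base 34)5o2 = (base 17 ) 15E2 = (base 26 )9jk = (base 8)14706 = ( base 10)6598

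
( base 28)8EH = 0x1A19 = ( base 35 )5fv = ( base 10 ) 6681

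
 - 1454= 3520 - 4974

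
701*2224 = 1559024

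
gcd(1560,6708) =156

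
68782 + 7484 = 76266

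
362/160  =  2+21/80= 2.26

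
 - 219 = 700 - 919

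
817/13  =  817/13 = 62.85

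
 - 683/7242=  - 683/7242 = -  0.09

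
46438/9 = 5159 + 7/9 =5159.78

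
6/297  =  2/99= 0.02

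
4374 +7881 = 12255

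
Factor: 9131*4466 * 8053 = 328393657438 = 2^1 * 7^1 * 11^1*23^1 * 29^1*397^1*8053^1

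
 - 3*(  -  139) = 417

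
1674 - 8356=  - 6682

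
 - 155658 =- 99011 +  - 56647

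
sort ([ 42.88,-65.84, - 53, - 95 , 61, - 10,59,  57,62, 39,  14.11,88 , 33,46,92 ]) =[ - 95, - 65.84, - 53, - 10, 14.11, 33 , 39, 42.88, 46, 57,59, 61,62, 88,92 ]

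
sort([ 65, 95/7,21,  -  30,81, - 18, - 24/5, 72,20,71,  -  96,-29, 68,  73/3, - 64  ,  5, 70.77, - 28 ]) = [-96, - 64, - 30, - 29, - 28 , - 18, - 24/5,5, 95/7,  20, 21,  73/3 , 65,  68 , 70.77, 71,  72, 81] 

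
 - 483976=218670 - 702646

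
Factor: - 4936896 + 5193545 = 17^1*31^1*487^1=256649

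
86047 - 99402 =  - 13355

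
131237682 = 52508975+78728707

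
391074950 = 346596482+44478468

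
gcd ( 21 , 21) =21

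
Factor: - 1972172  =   - 2^2*493043^1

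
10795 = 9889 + 906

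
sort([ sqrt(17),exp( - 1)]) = [exp(-1), sqrt(17) ] 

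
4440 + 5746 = 10186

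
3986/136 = 1993/68 = 29.31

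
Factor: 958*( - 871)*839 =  - 700076702 = - 2^1*13^1*67^1*479^1  *  839^1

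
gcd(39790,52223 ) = 1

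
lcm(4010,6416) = 32080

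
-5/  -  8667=5/8667 = 0.00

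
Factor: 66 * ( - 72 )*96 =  - 456192= - 2^9 *3^4* 11^1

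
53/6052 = 53/6052 = 0.01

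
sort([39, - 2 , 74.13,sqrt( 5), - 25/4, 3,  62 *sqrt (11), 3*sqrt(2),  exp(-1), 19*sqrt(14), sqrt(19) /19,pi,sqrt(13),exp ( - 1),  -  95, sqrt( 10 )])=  [-95, -25/4,  -  2,  sqrt (19 ) /19, exp (- 1),exp( - 1), sqrt ( 5),  3, pi, sqrt( 10 ),  sqrt( 13), 3*sqrt(2 ),  39,  19*sqrt(14), 74.13,62 * sqrt ( 11)]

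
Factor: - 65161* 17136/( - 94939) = 1116598896/94939 = 2^4* 3^2* 7^1 * 13^( - 1)*17^2  *  67^( - 1)*109^( - 1)*3833^1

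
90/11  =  8+ 2/11 = 8.18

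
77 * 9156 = 705012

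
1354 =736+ 618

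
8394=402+7992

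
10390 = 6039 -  - 4351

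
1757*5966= 10482262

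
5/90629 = 5/90629 = 0.00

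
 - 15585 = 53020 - 68605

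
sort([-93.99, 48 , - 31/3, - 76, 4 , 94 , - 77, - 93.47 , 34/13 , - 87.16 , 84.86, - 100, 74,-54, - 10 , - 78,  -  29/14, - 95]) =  [ - 100,-95,-93.99,  -  93.47 ,  -  87.16, - 78,-77, - 76 ,- 54, - 31/3,-10,  -  29/14,  34/13,4, 48, 74,84.86 , 94 ]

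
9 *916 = 8244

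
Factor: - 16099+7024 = - 9075 =- 3^1*5^2 * 11^2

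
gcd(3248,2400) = 16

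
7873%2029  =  1786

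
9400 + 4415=13815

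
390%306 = 84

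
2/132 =1/66 = 0.02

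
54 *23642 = 1276668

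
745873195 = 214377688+531495507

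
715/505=143/101 = 1.42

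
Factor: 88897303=11^1*8081573^1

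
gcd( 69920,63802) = 874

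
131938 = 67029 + 64909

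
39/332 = 39/332 = 0.12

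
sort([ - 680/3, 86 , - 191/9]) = [-680/3,-191/9,86 ] 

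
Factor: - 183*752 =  - 137616 = - 2^4 * 3^1*47^1 * 61^1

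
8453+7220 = 15673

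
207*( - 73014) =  - 15113898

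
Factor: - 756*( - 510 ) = 385560 = 2^3* 3^4*5^1 * 7^1*17^1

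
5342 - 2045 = 3297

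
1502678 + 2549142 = 4051820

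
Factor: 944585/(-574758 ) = - 2^ ( - 1 )*3^( - 2 )*5^1*19^1*37^( - 1)*61^1*163^1 * 863^(-1 )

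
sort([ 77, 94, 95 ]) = [ 77, 94,95 ] 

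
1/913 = 1/913 = 0.00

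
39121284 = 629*62196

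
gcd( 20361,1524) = 3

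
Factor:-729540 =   -  2^2*3^3*5^1 * 7^1 *193^1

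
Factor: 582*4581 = 2666142= 2^1*3^3*97^1 * 509^1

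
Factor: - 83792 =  - 2^4*5237^1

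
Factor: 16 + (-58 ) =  - 42 = -  2^1*3^1*7^1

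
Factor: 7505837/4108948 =2^( - 2)*79^( - 1 )*13003^( -1 )*7505837^1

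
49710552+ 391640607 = 441351159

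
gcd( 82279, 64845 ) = 1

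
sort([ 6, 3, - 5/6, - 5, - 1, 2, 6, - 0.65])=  [- 5 , - 1, - 5/6, - 0.65,2, 3,6,6]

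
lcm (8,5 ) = 40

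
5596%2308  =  980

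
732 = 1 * 732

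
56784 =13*4368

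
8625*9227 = 79582875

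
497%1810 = 497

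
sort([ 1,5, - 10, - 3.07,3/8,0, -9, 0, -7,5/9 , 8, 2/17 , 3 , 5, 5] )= [ - 10, - 9, - 7, - 3.07, 0 , 0, 2/17, 3/8,5/9, 1, 3, 5, 5,5,8 ]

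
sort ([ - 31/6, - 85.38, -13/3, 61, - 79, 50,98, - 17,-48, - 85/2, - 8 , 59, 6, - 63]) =[ - 85.38, - 79, - 63  , - 48, - 85/2, - 17, - 8, - 31/6, -13/3, 6, 50,59, 61, 98]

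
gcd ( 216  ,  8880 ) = 24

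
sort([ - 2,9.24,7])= [-2,7,  9.24]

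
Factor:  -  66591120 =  - 2^4*3^1*5^1*37^1*7499^1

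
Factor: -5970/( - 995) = 2^1*3^1 = 6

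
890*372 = 331080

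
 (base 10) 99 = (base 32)33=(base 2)1100011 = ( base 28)3f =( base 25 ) 3O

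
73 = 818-745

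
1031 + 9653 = 10684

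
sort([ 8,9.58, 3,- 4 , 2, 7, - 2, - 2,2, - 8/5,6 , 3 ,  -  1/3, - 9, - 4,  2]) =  [-9 , - 4,  -  4,-2, -2,-8/5,-1/3,2, 2, 2,3,3,6,7,8 , 9.58] 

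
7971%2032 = 1875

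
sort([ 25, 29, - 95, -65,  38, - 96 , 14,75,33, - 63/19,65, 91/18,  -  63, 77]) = [-96, - 95, - 65, - 63, - 63/19, 91/18, 14 , 25,29, 33,38,65,75,77] 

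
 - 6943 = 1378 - 8321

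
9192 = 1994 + 7198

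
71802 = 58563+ 13239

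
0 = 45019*0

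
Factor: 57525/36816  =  25/16= 2^( - 4 )*5^2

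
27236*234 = 6373224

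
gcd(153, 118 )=1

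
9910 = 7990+1920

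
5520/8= 690 = 690.00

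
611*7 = 4277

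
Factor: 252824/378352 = 143/214=2^(  -  1) * 11^1*13^1 * 107^ ( - 1)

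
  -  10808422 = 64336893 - 75145315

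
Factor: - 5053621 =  - 83^1 *60887^1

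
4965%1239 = 9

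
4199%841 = 835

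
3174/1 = 3174 = 3174.00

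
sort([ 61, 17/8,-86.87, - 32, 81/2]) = [-86.87, - 32,17/8, 81/2,61]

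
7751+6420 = 14171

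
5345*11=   58795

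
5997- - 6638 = 12635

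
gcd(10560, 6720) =960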